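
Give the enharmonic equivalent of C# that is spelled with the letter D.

C# is pitch class 1. The letter D alone is pitch class 2.
To reach pitch class 1 from D requires an offset of -1 semitone, i.e. flat: Db.

Db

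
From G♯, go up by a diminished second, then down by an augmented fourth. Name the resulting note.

A diminished second up from G# is Ab (letter A, 0 semitones up).
An augmented fourth down from Ab is Ebb (letter E, 6 semitones down).

Ebb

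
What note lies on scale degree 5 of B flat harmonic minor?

F

The Bb harmonic minor scale runs Bb C Db Eb F Gb A.
Degree 5 is F.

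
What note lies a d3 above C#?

C up a major third is E, so the target letter is E.
From C#, a diminished third is 2 semitones up: Eb.

Eb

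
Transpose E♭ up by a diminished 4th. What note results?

Abb

E up a perfect fourth is A, so the target letter is A.
From Eb, a diminished fourth is 4 semitones up: Abb.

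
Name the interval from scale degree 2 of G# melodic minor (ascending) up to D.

Scale degree 2 of G# melodic minor (ascending) is A#.
A# up to D: letters A→D make it a fourth; 4 semitones makes it diminished.

diminished fourth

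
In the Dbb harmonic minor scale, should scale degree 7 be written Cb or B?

Each scale degree takes a distinct letter name. Degree 7 of a scale on D must use the letter C.
Cb and B are enharmonically the same pitch, but only Cb uses the letter C, so it is the correct spelling here.

Cb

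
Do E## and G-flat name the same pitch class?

E## = pitch class 6 and Gb = pitch class 6 — the same pitch class, so they are enharmonic equivalents.

Yes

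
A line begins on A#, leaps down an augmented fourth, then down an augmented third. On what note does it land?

An augmented fourth down from A# is E (letter E, 6 semitones down).
An augmented third down from E is Cb (letter C, 5 semitones down).

Cb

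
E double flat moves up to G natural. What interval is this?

augmented third

The letter names run E→G, a span of 2 letter steps, so the interval is some kind of third.
Ebb to G is 5 semitones. A major third is 4, so 5 makes it augmented.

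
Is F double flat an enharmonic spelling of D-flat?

No

Two spellings are enharmonically equivalent only if they share a pitch class.
Here Fbb → 3, Db → 1; 1 ≠ 3, so they are not.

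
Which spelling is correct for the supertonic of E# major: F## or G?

F##

Each scale degree takes a distinct letter name. Degree 2 of a scale on E must use the letter F.
F## and G are enharmonically the same pitch, but only F## uses the letter F, so it is the correct spelling here.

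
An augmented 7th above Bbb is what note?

A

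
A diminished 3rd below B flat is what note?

A third below B lands on the letter G.
A diminished third spans 2 semitones, so Bb moves to pitch class 8. On the letter G that is G#.

G#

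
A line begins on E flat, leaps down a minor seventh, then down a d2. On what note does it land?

E#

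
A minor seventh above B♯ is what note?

A seventh above B lands on the letter A.
A minor seventh spans 10 semitones, so B# moves to pitch class 10. On the letter A that is A#.

A#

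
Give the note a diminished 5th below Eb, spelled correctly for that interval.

A

E down a perfect fifth is A, so the target letter is A.
From Eb, a diminished fifth is 6 semitones down: A.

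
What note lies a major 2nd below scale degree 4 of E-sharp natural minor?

Scale degree 4 of E# natural minor is A#.
A major second (2 semitones) below A# lands on the letter G, giving G#.

G#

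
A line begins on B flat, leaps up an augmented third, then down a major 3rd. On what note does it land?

B

An augmented third up from Bb is D# (letter D, 5 semitones up).
A major third down from D# is B (letter B, 4 semitones down).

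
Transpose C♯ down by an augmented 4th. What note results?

A fourth below C lands on the letter G.
An augmented fourth spans 6 semitones, so C# moves to pitch class 7. On the letter G that is G.

G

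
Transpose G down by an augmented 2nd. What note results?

Fb

G down a major second is F, so the target letter is F.
From G, an augmented second is 3 semitones down: Fb.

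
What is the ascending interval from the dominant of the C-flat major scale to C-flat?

The dominant of Cb major is Gb.
Gb up to Cb: letters G→C make it a fourth; 5 semitones makes it perfect.

perfect fourth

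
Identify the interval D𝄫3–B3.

doubly augmented sixth

The letter names run D→B, a span of 5 letter steps, so the interval is some kind of sixth.
Dbb to B is 11 semitones. A major sixth is 9, so 11 makes it doubly augmented.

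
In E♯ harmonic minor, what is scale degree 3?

Degree 3 takes the letter 2 steps above E, which is G.
In harmonic minor, degree 3 sits 3 semitones above the tonic. E# + 3 semitones is pitch class 8, spelled on G as G#.

G#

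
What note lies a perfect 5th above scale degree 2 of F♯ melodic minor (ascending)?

Scale degree 2 of F# melodic minor (ascending) is G#.
A perfect fifth (7 semitones) above G# lands on the letter D, giving D#.

D#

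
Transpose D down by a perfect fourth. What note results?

A fourth below D lands on the letter A.
A perfect fourth spans 5 semitones, so D moves to pitch class 9. On the letter A that is A.

A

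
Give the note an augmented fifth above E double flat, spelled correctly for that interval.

Bb

A fifth above E lands on the letter B.
An augmented fifth spans 8 semitones, so Ebb moves to pitch class 10. On the letter B that is Bb.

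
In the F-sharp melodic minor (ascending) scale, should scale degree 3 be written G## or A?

A

Each scale degree takes a distinct letter name. Degree 3 of a scale on F must use the letter A.
A and G## are enharmonically the same pitch, but only A uses the letter A, so it is the correct spelling here.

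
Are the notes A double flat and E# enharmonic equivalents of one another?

No

Abb is pitch class 7; E# is pitch class 5.
The pitch classes differ (7 vs. 5), so they are not enharmonic equivalents.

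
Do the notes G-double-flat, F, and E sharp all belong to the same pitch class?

Yes

Gbb = pitch class 5 and F = pitch class 5 and E# = pitch class 5 — the same pitch class, so they are enharmonic equivalents.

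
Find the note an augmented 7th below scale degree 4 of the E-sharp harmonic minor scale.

Bb

Scale degree 4 of E# harmonic minor is A#.
An augmented seventh (12 semitones) below A# lands on the letter B, giving Bb.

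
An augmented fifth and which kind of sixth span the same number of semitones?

An augmented fifth spans 8 semitones.
A sixth spanning 8 semitones is minor (the major sixth is 9).

minor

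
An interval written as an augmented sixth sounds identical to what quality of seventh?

An augmented sixth spans 10 semitones.
A seventh spanning 10 semitones is minor (the major seventh is 11).

minor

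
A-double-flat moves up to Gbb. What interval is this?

The letter names run A→G, a span of 6 letter steps, so the interval is some kind of seventh.
Abb to Gbb is 10 semitones. A major seventh is 11, so 10 makes it minor.

minor seventh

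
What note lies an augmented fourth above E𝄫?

Ab

A fourth above E lands on the letter A.
An augmented fourth spans 6 semitones, so Ebb moves to pitch class 8. On the letter A that is Ab.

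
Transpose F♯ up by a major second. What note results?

G#

A second above F lands on the letter G.
A major second spans 2 semitones, so F# moves to pitch class 8. On the letter G that is G#.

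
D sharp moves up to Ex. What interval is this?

Counting letters D–E gives a second.
D#→E## = 3 semitones, 1 wider than the major second (2), so augmented.

augmented second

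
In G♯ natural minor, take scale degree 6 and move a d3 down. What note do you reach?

Scale degree 6 of G# natural minor is E.
A diminished third (2 semitones) below E lands on the letter C, giving C##.

C##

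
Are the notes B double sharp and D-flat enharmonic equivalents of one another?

Yes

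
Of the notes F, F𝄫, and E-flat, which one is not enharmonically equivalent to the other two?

In 12-tone equal temperament, enharmonic equivalents share a pitch class. F is pitch class 5; Fbb is pitch class 3; Eb is pitch class 3.
Fbb and Eb share pitch class 3, while F is pitch class 5.

F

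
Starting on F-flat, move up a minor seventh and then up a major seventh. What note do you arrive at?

A minor seventh up from Fb is Ebb (letter E, 10 semitones up).
A major seventh up from Ebb is Db (letter D, 11 semitones up).

Db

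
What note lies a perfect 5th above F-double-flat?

A fifth above F lands on the letter C.
A perfect fifth spans 7 semitones, so Fbb moves to pitch class 10. On the letter C that is Cbb.

Cbb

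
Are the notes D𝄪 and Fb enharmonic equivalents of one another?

Yes

D## = pitch class 4 and Fb = pitch class 4 — the same pitch class, so they are enharmonic equivalents.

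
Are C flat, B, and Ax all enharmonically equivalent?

Yes

Cb is pitch class 11; B is pitch class 11; A## is pitch class 11.
All spellings map to pitch class 11, so they are enharmonically equivalent.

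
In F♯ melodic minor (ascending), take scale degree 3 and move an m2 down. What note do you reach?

Scale degree 3 of F# melodic minor (ascending) is A.
A minor second (1 semitone) below A lands on the letter G, giving G#.

G#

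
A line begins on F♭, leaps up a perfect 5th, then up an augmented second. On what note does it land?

A perfect fifth up from Fb is Cb (letter C, 7 semitones up).
An augmented second up from Cb is D (letter D, 3 semitones up).

D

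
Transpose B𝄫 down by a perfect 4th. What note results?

B down a perfect fourth is F#, so the target letter is F.
From Bbb, a perfect fourth is 5 semitones down: Fb.

Fb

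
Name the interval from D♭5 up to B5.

augmented sixth

The letter names run D→B, a span of 5 letter steps, so the interval is some kind of sixth.
Db to B is 10 semitones. A major sixth is 9, so 10 makes it augmented.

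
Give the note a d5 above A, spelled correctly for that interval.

A fifth above A lands on the letter E.
A diminished fifth spans 6 semitones, so A moves to pitch class 3. On the letter E that is Eb.

Eb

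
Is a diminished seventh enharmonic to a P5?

A diminished seventh spans 9 semitones; a perfect fifth spans 7.
The spans differ, so they are not enharmonic equivalents.

No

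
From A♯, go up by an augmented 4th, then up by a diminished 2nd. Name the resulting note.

An augmented fourth up from A# is D## (letter D, 6 semitones up).
A diminished second up from D## is E (letter E, 0 semitones up).

E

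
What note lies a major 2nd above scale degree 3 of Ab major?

D

Scale degree 3 of Ab major is C.
A major second (2 semitones) above C lands on the letter D, giving D.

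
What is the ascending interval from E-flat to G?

major third

Counting letters E–F–G gives a third.
Eb→G = 4 semitones, exactly the major third.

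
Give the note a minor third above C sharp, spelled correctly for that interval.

E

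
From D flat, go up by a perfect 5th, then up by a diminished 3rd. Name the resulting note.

Cbb

A perfect fifth up from Db is Ab (letter A, 7 semitones up).
A diminished third up from Ab is Cbb (letter C, 2 semitones up).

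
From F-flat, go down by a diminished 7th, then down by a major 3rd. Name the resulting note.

A diminished seventh down from Fb is G (letter G, 9 semitones down).
A major third down from G is Eb (letter E, 4 semitones down).

Eb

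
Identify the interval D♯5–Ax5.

augmented fifth

The letter names run D→A, a span of 4 letter steps, so the interval is some kind of fifth.
D# to A## is 8 semitones. A perfect fifth is 7, so 8 makes it augmented.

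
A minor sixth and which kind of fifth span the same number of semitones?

A minor sixth spans 8 semitones.
A fifth spanning 8 semitones is augmented (the perfect fifth is 7).

augmented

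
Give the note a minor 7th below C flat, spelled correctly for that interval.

Db

C down a major seventh is Db, so the target letter is D.
From Cb, a minor seventh is 10 semitones down: Db.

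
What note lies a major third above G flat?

G up a major third is B, so the target letter is B.
From Gb, a major third is 4 semitones up: Bb.

Bb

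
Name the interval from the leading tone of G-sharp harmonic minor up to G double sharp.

The leading tone of G# harmonic minor is F##.
F## up to G##: letters F→G make it a second; 2 semitones makes it major.

major second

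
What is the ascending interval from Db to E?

Counting letters D–E gives a second.
Db→E = 3 semitones, 1 wider than the major second (2), so augmented.

augmented second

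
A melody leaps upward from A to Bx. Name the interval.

Counting letters A–B gives a second.
A→B## = 4 semitones, 2 wider than the major second (2), so doubly augmented.

doubly augmented second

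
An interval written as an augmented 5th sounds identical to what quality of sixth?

minor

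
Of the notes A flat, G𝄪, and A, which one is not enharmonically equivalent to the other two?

In 12-tone equal temperament, enharmonic equivalents share a pitch class. Ab is pitch class 8; G## is pitch class 9; A is pitch class 9.
G## and A share pitch class 9, while Ab is pitch class 8.

Ab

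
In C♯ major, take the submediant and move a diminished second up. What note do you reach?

The submediant of C# major is A#.
A diminished second (0 semitones) above A# lands on the letter B, giving Bb.

Bb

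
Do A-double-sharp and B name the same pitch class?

Yes

A## is pitch class 11; B is pitch class 11.
All spellings map to pitch class 11, so they are enharmonically equivalent.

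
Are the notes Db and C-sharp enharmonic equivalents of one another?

Yes

Db = pitch class 1 and C# = pitch class 1 — the same pitch class, so they are enharmonic equivalents.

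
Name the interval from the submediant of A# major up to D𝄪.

major sixth

The submediant of A# major is F##.
F## up to D##: letters F→D make it a sixth; 9 semitones makes it major.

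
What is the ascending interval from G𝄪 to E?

diminished sixth

Counting letters G–A–B–C–D–E gives a sixth.
G##→E = 7 semitones, 2 narrower than the major sixth (9), so diminished.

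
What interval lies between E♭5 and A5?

Counting letters E–F–G–A gives a fourth.
Eb→A = 6 semitones, 1 wider than the perfect fourth (5), so augmented.

augmented fourth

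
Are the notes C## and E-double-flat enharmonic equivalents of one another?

C## = pitch class 2 and Ebb = pitch class 2 — the same pitch class, so they are enharmonic equivalents.

Yes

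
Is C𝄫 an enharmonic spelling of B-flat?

Cbb = pitch class 10 and Bb = pitch class 10 — the same pitch class, so they are enharmonic equivalents.

Yes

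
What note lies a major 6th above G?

G up a major sixth is E, so the target letter is E.
From G, a major sixth is 9 semitones up: E.

E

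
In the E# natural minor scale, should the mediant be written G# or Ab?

Each scale degree takes a distinct letter name. Degree 3 of a scale on E must use the letter G.
G# and Ab are enharmonically the same pitch, but only G# uses the letter G, so it is the correct spelling here.

G#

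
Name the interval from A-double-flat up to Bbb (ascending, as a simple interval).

major second

The letter names run A→B, a span of 1 letter step, so the interval is some kind of second.
Abb to Bbb is 2 semitones. A major second is 2, so 2 makes it major.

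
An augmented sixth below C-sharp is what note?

A sixth below C lands on the letter E.
An augmented sixth spans 10 semitones, so C# moves to pitch class 3. On the letter E that is Eb.

Eb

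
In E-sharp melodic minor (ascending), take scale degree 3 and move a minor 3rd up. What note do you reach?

B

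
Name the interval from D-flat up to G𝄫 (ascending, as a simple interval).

diminished fourth

Counting letters D–E–F–G gives a fourth.
Db→Gbb = 4 semitones, 1 narrower than the perfect fourth (5), so diminished.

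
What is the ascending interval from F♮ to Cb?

diminished fifth

Counting letters F–G–A–B–C gives a fifth.
F→Cb = 6 semitones, 1 narrower than the perfect fifth (7), so diminished.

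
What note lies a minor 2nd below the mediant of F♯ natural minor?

The mediant of F# natural minor is A.
A minor second (1 semitone) below A lands on the letter G, giving G#.

G#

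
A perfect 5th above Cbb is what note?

C up a perfect fifth is G, so the target letter is G.
From Cbb, a perfect fifth is 7 semitones up: Gbb.

Gbb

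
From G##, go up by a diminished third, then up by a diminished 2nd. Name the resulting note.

Cb

A diminished third up from G## is B (letter B, 2 semitones up).
A diminished second up from B is Cb (letter C, 0 semitones up).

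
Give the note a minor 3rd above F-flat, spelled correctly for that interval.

Abb

F up a major third is A, so the target letter is A.
From Fb, a minor third is 3 semitones up: Abb.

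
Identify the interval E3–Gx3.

The letter names run E→G, a span of 2 letter steps, so the interval is some kind of third.
E to G## is 5 semitones. A major third is 4, so 5 makes it augmented.

augmented third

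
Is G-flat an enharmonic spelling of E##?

Yes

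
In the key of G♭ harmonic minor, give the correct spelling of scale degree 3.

Bbb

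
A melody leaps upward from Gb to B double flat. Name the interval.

minor third

The letter names run G→B, a span of 2 letter steps, so the interval is some kind of third.
Gb to Bbb is 3 semitones. A major third is 4, so 3 makes it minor.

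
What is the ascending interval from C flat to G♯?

doubly augmented fifth

Counting letters C–D–E–F–G gives a fifth.
Cb→G# = 9 semitones, 2 wider than the perfect fifth (7), so doubly augmented.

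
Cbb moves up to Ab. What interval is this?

The letter names run C→A, a span of 5 letter steps, so the interval is some kind of sixth.
Cbb to Ab is 10 semitones. A major sixth is 9, so 10 makes it augmented.

augmented sixth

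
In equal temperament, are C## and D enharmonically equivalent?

C## is pitch class 2; D is pitch class 2.
All spellings map to pitch class 2, so they are enharmonically equivalent.

Yes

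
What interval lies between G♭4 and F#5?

augmented seventh

The letter names run G→F, a span of 6 letter steps, so the interval is some kind of seventh.
Gb to F# is 12 semitones. A major seventh is 11, so 12 makes it augmented.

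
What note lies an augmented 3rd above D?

A third above D lands on the letter F.
An augmented third spans 5 semitones, so D moves to pitch class 7. On the letter F that is F##.

F##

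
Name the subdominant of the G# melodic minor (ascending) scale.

C#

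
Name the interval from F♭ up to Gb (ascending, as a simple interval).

major second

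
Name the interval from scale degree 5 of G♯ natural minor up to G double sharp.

Scale degree 5 of G# natural minor is D#.
D# up to G##: letters D→G make it a fourth; 6 semitones makes it augmented.

augmented fourth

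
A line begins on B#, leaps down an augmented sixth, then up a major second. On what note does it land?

E

An augmented sixth down from B# is D (letter D, 10 semitones down).
A major second up from D is E (letter E, 2 semitones up).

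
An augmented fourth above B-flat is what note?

E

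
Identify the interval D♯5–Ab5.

The letter names run D→A, a span of 4 letter steps, so the interval is some kind of fifth.
D# to Ab is 5 semitones. A perfect fifth is 7, so 5 makes it doubly diminished.

doubly diminished fifth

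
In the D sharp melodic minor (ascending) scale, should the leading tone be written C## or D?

Each scale degree takes a distinct letter name. Degree 7 of a scale on D must use the letter C.
C## and D are enharmonically the same pitch, but only C## uses the letter C, so it is the correct spelling here.

C##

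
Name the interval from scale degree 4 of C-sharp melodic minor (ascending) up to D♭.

diminished sixth

Scale degree 4 of C# melodic minor (ascending) is F#.
F# up to Db: letters F→D make it a sixth; 7 semitones makes it diminished.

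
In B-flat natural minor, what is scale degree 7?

Ab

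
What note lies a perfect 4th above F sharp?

F up a perfect fourth is Bb, so the target letter is B.
From F#, a perfect fourth is 5 semitones up: B.

B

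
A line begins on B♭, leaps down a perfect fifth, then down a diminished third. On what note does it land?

C#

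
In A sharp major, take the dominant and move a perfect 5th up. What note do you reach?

The dominant of A# major is E#.
A perfect fifth (7 semitones) above E# lands on the letter B, giving B#.

B#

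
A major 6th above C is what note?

C up a major sixth is A, so the target letter is A.
From C, a major sixth is 9 semitones up: A.

A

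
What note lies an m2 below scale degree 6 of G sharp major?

D##

Scale degree 6 of G# major is E#.
A minor second (1 semitone) below E# lands on the letter D, giving D##.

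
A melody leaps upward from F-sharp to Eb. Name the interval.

diminished seventh

The letter names run F→E, a span of 6 letter steps, so the interval is some kind of seventh.
F# to Eb is 9 semitones. A major seventh is 11, so 9 makes it diminished.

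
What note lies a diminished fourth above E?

A fourth above E lands on the letter A.
A diminished fourth spans 4 semitones, so E moves to pitch class 8. On the letter A that is Ab.

Ab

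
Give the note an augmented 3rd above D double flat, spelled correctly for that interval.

A third above D lands on the letter F.
An augmented third spans 5 semitones, so Dbb moves to pitch class 5. On the letter F that is F.

F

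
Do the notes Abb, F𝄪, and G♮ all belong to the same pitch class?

Abb is pitch class 7; F## is pitch class 7; G is pitch class 7.
All spellings map to pitch class 7, so they are enharmonically equivalent.

Yes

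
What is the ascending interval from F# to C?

diminished fifth

Counting letters F–G–A–B–C gives a fifth.
F#→C = 6 semitones, 1 narrower than the perfect fifth (7), so diminished.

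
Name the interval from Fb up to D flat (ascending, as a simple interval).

major sixth

The letter names run F→D, a span of 5 letter steps, so the interval is some kind of sixth.
Fb to Db is 9 semitones. A major sixth is 9, so 9 makes it major.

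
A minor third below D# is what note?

A third below D lands on the letter B.
A minor third spans 3 semitones, so D# moves to pitch class 0. On the letter B that is B#.

B#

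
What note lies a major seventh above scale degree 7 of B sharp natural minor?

G##

Scale degree 7 of B# natural minor is A#.
A major seventh (11 semitones) above A# lands on the letter G, giving G##.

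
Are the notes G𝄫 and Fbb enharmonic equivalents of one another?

Gbb is pitch class 5; Fbb is pitch class 3.
The pitch classes differ (5 vs. 3), so they are not enharmonic equivalents.

No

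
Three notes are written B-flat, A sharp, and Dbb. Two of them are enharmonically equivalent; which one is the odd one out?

In 12-tone equal temperament, enharmonic equivalents share a pitch class. Bb is pitch class 10; A# is pitch class 10; Dbb is pitch class 0.
Bb and A# share pitch class 10, while Dbb is pitch class 0.

Dbb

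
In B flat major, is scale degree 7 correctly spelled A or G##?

A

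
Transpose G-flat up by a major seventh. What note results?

F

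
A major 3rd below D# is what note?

B

A third below D lands on the letter B.
A major third spans 4 semitones, so D# moves to pitch class 11. On the letter B that is B.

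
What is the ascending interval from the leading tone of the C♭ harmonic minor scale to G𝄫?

diminished sixth

The leading tone of Cb harmonic minor is Bb.
Bb up to Gbb: letters B→G make it a sixth; 7 semitones makes it diminished.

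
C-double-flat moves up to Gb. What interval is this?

The letter names run C→G, a span of 4 letter steps, so the interval is some kind of fifth.
Cbb to Gb is 8 semitones. A perfect fifth is 7, so 8 makes it augmented.

augmented fifth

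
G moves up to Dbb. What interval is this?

doubly diminished fifth

Counting letters G–A–B–C–D gives a fifth.
G→Dbb = 5 semitones, 2 narrower than the perfect fifth (7), so doubly diminished.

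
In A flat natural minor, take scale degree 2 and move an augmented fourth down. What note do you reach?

Scale degree 2 of Ab natural minor is Bb.
An augmented fourth (6 semitones) below Bb lands on the letter F, giving Fb.

Fb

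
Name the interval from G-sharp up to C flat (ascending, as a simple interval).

Counting letters G–A–B–C gives a fourth.
G#→Cb = 3 semitones, 2 narrower than the perfect fourth (5), so doubly diminished.

doubly diminished fourth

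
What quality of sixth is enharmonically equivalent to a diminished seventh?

major

A diminished seventh spans 9 semitones.
A sixth spanning 9 semitones is major (the major sixth is 9).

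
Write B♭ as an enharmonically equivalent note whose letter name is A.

Bb is pitch class 10. The letter A alone is pitch class 9.
To reach pitch class 10 from A requires an offset of +1 semitone, i.e. sharp: A#.

A#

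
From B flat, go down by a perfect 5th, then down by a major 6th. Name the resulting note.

A perfect fifth down from Bb is Eb (letter E, 7 semitones down).
A major sixth down from Eb is Gb (letter G, 9 semitones down).

Gb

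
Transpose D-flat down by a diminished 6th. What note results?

D down a major sixth is F, so the target letter is F.
From Db, a diminished sixth is 7 semitones down: F#.

F#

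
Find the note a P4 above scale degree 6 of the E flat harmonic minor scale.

Fb

Scale degree 6 of Eb harmonic minor is Cb.
A perfect fourth (5 semitones) above Cb lands on the letter F, giving Fb.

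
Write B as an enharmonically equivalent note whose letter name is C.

B is pitch class 11. The letter C alone is pitch class 0.
To reach pitch class 11 from C requires an offset of -1 semitone, i.e. flat: Cb.

Cb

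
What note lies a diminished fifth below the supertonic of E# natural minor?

B##

The supertonic of E# natural minor is F##.
A diminished fifth (6 semitones) below F## lands on the letter B, giving B##.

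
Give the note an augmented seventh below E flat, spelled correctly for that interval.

A seventh below E lands on the letter F.
An augmented seventh spans 12 semitones, so Eb moves to pitch class 3. On the letter F that is Fbb.

Fbb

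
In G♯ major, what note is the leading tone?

Degree 7 takes the letter 6 steps above G, which is F.
In major, degree 7 sits 11 semitones above the tonic. G# + 11 semitones is pitch class 7, spelled on F as F##.

F##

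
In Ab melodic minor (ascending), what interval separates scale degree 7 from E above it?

major sixth

Scale degree 7 of Ab melodic minor (ascending) is G.
G up to E: letters G→E make it a sixth; 9 semitones makes it major.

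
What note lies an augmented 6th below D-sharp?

F

D down a major sixth is F, so the target letter is F.
From D#, an augmented sixth is 10 semitones down: F.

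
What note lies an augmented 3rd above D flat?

F#

D up a major third is F#, so the target letter is F.
From Db, an augmented third is 5 semitones up: F#.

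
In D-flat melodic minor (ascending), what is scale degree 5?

Ab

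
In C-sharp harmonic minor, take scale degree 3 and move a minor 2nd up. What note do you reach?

Scale degree 3 of C# harmonic minor is E.
A minor second (1 semitone) above E lands on the letter F, giving F.

F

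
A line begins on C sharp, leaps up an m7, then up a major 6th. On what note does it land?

G#

A minor seventh up from C# is B (letter B, 10 semitones up).
A major sixth up from B is G# (letter G, 9 semitones up).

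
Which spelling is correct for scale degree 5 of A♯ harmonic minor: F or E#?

Each scale degree takes a distinct letter name. Degree 5 of a scale on A must use the letter E.
E# and F are enharmonically the same pitch, but only E# uses the letter E, so it is the correct spelling here.

E#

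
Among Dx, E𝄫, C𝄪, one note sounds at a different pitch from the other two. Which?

D##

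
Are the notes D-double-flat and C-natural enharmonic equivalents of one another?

Yes

Dbb is pitch class 0; C is pitch class 0.
All spellings map to pitch class 0, so they are enharmonically equivalent.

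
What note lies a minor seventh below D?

E

A seventh below D lands on the letter E.
A minor seventh spans 10 semitones, so D moves to pitch class 4. On the letter E that is E.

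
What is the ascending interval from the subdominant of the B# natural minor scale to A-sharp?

perfect fourth

The subdominant of B# natural minor is E#.
E# up to A#: letters E→A make it a fourth; 5 semitones makes it perfect.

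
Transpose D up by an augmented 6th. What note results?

B#

D up a major sixth is B, so the target letter is B.
From D, an augmented sixth is 10 semitones up: B#.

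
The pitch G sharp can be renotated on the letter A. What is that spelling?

G# is pitch class 8. The letter A alone is pitch class 9.
To reach pitch class 8 from A requires an offset of -1 semitone, i.e. flat: Ab.

Ab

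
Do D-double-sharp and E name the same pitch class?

Yes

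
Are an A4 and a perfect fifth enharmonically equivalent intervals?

An augmented fourth spans 6 semitones; a perfect fifth spans 7.
The spans differ, so they are not enharmonic equivalents.

No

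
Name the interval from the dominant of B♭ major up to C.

The dominant of Bb major is F.
F up to C: letters F→C make it a fifth; 7 semitones makes it perfect.

perfect fifth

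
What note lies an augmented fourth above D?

A fourth above D lands on the letter G.
An augmented fourth spans 6 semitones, so D moves to pitch class 8. On the letter G that is G#.

G#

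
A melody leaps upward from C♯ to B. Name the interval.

Counting letters C–D–E–F–G–A–B gives a seventh.
C#→B = 10 semitones, 1 narrower than the major seventh (11), so minor.

minor seventh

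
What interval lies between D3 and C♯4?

major seventh

The letter names run D→C, a span of 6 letter steps, so the interval is some kind of seventh.
D to C# is 11 semitones. A major seventh is 11, so 11 makes it major.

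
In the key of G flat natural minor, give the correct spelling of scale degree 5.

Degree 5 takes the letter 4 steps above G, which is D.
In natural minor, degree 5 sits 7 semitones above the tonic. Gb + 7 semitones is pitch class 1, spelled on D as Db.

Db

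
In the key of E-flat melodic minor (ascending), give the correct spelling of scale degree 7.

D

Degree 7 takes the letter 6 steps above E, which is D.
In melodic minor (ascending), degree 7 sits 11 semitones above the tonic. Eb + 11 semitones is pitch class 2, spelled on D as D.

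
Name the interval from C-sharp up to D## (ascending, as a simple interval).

augmented second

The letter names run C→D, a span of 1 letter step, so the interval is some kind of second.
C# to D## is 3 semitones. A major second is 2, so 3 makes it augmented.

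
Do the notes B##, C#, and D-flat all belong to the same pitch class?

Yes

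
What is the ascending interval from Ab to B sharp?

doubly augmented second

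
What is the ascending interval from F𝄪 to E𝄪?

major seventh

Counting letters F–G–A–B–C–D–E gives a seventh.
F##→E## = 11 semitones, exactly the major seventh.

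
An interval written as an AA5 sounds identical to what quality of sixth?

major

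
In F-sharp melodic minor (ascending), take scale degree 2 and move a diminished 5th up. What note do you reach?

D

Scale degree 2 of F# melodic minor (ascending) is G#.
A diminished fifth (6 semitones) above G# lands on the letter D, giving D.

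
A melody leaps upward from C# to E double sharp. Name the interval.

The letter names run C→E, a span of 2 letter steps, so the interval is some kind of third.
C# to E## is 5 semitones. A major third is 4, so 5 makes it augmented.

augmented third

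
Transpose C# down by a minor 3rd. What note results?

A#

C down a major third is Ab, so the target letter is A.
From C#, a minor third is 3 semitones down: A#.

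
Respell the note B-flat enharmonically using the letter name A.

A#

Plain A sits 1 semitone below Bb, so on the letter A the same pitch needs a sharp: A#.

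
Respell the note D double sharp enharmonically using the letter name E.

E

Plain E sits at the same pitch as D##, so on the letter E the same pitch needs a natural: E.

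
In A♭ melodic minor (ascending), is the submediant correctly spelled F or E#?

Each scale degree takes a distinct letter name. Degree 6 of a scale on A must use the letter F.
F and E# are enharmonically the same pitch, but only F uses the letter F, so it is the correct spelling here.

F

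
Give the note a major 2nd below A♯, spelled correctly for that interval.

G#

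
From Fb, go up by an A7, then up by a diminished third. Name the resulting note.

An augmented seventh up from Fb is E (letter E, 12 semitones up).
A diminished third up from E is Gb (letter G, 2 semitones up).

Gb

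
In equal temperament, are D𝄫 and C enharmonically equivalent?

Dbb is pitch class 0; C is pitch class 0.
All spellings map to pitch class 0, so they are enharmonically equivalent.

Yes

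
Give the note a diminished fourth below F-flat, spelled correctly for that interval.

C

F down a perfect fourth is C, so the target letter is C.
From Fb, a diminished fourth is 4 semitones down: C.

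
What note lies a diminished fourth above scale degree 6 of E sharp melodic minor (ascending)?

Scale degree 6 of E# melodic minor (ascending) is C##.
A diminished fourth (4 semitones) above C## lands on the letter F, giving F#.

F#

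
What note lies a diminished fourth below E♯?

B##

A fourth below E lands on the letter B.
A diminished fourth spans 4 semitones, so E# moves to pitch class 1. On the letter B that is B##.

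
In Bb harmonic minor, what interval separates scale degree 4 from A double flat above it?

diminished fourth

Scale degree 4 of Bb harmonic minor is Eb.
Eb up to Abb: letters E→A make it a fourth; 4 semitones makes it diminished.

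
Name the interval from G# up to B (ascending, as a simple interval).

The letter names run G→B, a span of 2 letter steps, so the interval is some kind of third.
G# to B is 3 semitones. A major third is 4, so 3 makes it minor.

minor third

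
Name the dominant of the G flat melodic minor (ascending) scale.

Db

Degree 5 takes the letter 4 steps above G, which is D.
In melodic minor (ascending), degree 5 sits 7 semitones above the tonic. Gb + 7 semitones is pitch class 1, spelled on D as Db.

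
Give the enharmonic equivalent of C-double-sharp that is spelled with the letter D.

D

Plain D sits at the same pitch as C##, so on the letter D the same pitch needs a natural: D.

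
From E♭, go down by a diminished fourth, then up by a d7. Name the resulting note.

Ab

A diminished fourth down from Eb is B (letter B, 4 semitones down).
A diminished seventh up from B is Ab (letter A, 9 semitones up).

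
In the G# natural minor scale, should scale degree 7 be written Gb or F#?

F#

Each scale degree takes a distinct letter name. Degree 7 of a scale on G must use the letter F.
F# and Gb are enharmonically the same pitch, but only F# uses the letter F, so it is the correct spelling here.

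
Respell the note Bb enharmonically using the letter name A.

Bb is pitch class 10. The letter A alone is pitch class 9.
To reach pitch class 10 from A requires an offset of +1 semitone, i.e. sharp: A#.

A#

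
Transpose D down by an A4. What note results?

A fourth below D lands on the letter A.
An augmented fourth spans 6 semitones, so D moves to pitch class 8. On the letter A that is Ab.

Ab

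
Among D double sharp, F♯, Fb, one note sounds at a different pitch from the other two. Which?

F#

In 12-tone equal temperament, enharmonic equivalents share a pitch class. D## is pitch class 4; F# is pitch class 6; Fb is pitch class 4.
D## and Fb share pitch class 4, while F# is pitch class 6.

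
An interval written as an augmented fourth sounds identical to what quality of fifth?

diminished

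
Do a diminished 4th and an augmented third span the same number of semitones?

No

A diminished fourth spans 4 semitones; an augmented third spans 5.
The spans differ, so they are not enharmonic equivalents.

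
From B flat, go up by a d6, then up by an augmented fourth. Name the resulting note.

Cb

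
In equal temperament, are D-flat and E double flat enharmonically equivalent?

No

Db is pitch class 1; Ebb is pitch class 2.
The pitch classes differ (1 vs. 2), so they are not enharmonic equivalents.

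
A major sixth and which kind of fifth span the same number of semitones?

A major sixth spans 9 semitones.
A fifth spanning 9 semitones is doubly augmented (the perfect fifth is 7).

doubly augmented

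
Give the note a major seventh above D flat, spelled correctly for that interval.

C

D up a major seventh is C#, so the target letter is C.
From Db, a major seventh is 11 semitones up: C.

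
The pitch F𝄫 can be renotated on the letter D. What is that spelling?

D#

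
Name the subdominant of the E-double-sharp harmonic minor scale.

A##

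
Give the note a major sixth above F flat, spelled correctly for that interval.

Db

A sixth above F lands on the letter D.
A major sixth spans 9 semitones, so Fb moves to pitch class 1. On the letter D that is Db.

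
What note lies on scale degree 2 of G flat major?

The Gb major scale runs Gb Ab Bb Cb Db Eb F.
Degree 2 is Ab.

Ab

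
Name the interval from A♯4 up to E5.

diminished fifth

Counting letters A–B–C–D–E gives a fifth.
A#→E = 6 semitones, 1 narrower than the perfect fifth (7), so diminished.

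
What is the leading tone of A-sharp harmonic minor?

Degree 7 takes the letter 6 steps above A, which is G.
In harmonic minor, degree 7 sits 11 semitones above the tonic. A# + 11 semitones is pitch class 9, spelled on G as G##.

G##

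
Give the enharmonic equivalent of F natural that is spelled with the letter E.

F is pitch class 5. The letter E alone is pitch class 4.
To reach pitch class 5 from E requires an offset of +1 semitone, i.e. sharp: E#.

E#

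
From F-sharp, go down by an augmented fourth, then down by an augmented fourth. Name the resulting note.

An augmented fourth down from F# is C (letter C, 6 semitones down).
An augmented fourth down from C is Gb (letter G, 6 semitones down).

Gb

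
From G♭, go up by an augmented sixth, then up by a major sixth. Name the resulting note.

C#

An augmented sixth up from Gb is E (letter E, 10 semitones up).
A major sixth up from E is C# (letter C, 9 semitones up).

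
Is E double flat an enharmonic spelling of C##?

Yes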